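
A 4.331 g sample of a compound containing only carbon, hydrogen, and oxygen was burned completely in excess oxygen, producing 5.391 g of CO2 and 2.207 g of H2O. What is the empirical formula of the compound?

mol C = 5.391 / 44.01 = 0.1225; mass C = 0.1225 × 12.01 = 1.471 g
mol H = 2 × (2.207 / 18.02) = 0.2450; mass H = 0.2450 × 1.008 = 0.2469 g
mass O = 4.331 − (1.718) = 2.613 g → mol O = 0.1633
Ratios (÷ 0.1225): C 1.000, H 2.000, O 1.333
×3: C 3.00, H 6.00, O 4.00 → C3H6O4

C3H6O4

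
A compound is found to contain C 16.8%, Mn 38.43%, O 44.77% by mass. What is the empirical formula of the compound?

C2MnO4

Assume 100 g: 16.8 g C, 38.43 g Mn, 44.77 g O.
n(C) = 16.8/12.01 = 1.399, n(Mn) = 38.43/54.94 = 0.6995, n(O) = 44.77/16.00 = 2.798
Ratios (÷ 0.6995): C 2.000, Mn 1.000, O 4.000
Ratio ≈ 2:1:4, so the empirical formula is C2MnO4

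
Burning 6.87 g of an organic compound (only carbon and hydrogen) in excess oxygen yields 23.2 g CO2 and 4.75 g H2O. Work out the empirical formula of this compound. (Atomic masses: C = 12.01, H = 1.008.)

CH

mol C = 23.2 / 44.01 = 0.5272; mass C = 0.5272 × 12.01 = 6.331 g
mol H = 2 × (4.75 / 18.02) = 0.5272; mass H = 0.5272 × 1.008 = 0.5314 g
Ratios (÷ 0.5272): C 1.000, H 1.000
→ CH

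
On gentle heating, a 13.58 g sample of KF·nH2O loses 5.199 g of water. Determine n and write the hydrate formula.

Mass of anhydrous KF = 13.58 − 5.199 = 8.381 g
mol H2O = 5.199 / 18.02 = 0.2885
Molar mass of KF = 58.10 g/mol → mol KF = 8.381 / 58.10 = 0.1443
n = 0.2885 / 0.1443 = 2.00 ≈ 2 → KF·2H2O

KF·2H2O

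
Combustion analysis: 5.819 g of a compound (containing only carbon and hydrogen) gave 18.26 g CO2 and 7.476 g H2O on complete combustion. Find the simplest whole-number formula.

mol C = 18.26 / 44.01 = 0.4149; mass C = 0.4149 × 12.01 = 4.983 g
mol H = 2 × (7.476 / 18.02) = 0.8297; mass H = 0.8297 × 1.008 = 0.8364 g
Divide by the smallest (0.4149 mol C): C 1.000, H 2.000
→ CH2

CH2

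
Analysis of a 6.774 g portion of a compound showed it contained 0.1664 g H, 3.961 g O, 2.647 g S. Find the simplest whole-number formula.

n(H) = 0.1664/1.008 = 0.1651, n(O) = 3.961/16.00 = 0.2476, n(S) = 2.647/32.07 = 0.08254
Divide by the smallest (0.08254 mol S): H 2.000, O 2.999, S 1.000
Ratio ≈ 2:3:1, so the empirical formula is H2O3S

H2O3S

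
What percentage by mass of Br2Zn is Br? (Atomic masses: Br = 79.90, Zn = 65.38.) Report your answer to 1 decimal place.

Molar mass = 2(79.90) + 1(65.38) = 225.180 g/mol
Mass of Br per mole = 2 × 79.90 = 159.800 g
% Br = 159.800 / 225.180 × 100 = 71.0%

71.0%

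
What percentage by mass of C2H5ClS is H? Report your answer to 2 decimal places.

Molar mass = 2(12.01) + 5(1.008) + 1(35.45) + 1(32.07) = 96.580 g/mol
Mass of H per mole = 5 × 1.008 = 5.040 g
% H = 5.040 / 96.580 × 100 = 5.22%

5.22%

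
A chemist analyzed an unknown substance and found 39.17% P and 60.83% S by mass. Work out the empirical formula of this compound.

Assume 100 g: 39.17 g P, 60.83 g S.
n(P) = 39.17/30.97 = 1.265, n(S) = 60.83/32.07 = 1.897
Smallest is P at 1.265 mol; normalising gives P 1.000, S 1.500
×2: P 2.00, S 3.00 → P2S3

P2S3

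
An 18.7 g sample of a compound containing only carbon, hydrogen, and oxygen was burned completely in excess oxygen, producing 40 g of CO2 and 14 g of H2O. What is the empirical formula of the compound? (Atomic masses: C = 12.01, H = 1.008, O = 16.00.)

C7H12O3

mol C = 40 / 44.01 = 0.9089; mass C = 0.9089 × 12.01 = 10.92 g
mol H = 2 × (14 / 18.02) = 1.554; mass H = 1.554 × 1.008 = 1.566 g
mass O = 18.7 − (12.48) = 6.218 g → mol O = 0.3886
Smallest is O at 0.3886 mol; normalising gives C 2.339, H 3.998, O 1.000
Multiply by 3: C 7.02, H 11.99, O 3.00 → C7H12O3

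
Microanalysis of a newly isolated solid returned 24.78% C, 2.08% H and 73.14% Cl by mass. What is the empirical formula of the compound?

Assume 100 g: 24.78 g C, 2.08 g H, 73.14 g Cl.
C: 24.78 g ÷ 12.01 g/mol = 2.063 mol
H: 2.08 g ÷ 1.008 g/mol = 2.063 mol
Cl: 73.14 g ÷ 35.45 g/mol = 2.063 mol
Ratios (÷ 2.063): C 1.000, H 1.000, Cl 1.000
Ratio ≈ 1:1:1, so the empirical formula is CHCl

CHCl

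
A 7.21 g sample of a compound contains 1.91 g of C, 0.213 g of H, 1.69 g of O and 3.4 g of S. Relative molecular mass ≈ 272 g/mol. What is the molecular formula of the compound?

C6H8O4S4

n(C) = 1.91/12.01 = 0.159, n(H) = 0.213/1.008 = 0.2113, n(O) = 1.69/16.00 = 0.1056, n(S) = 3.4/32.07 = 0.106
Divide by the smallest (0.1056 mol O): C 1.506, H 2.001, O 1.000, S 1.004
Scaling by 2: C 3.01, H 4.00, O 2.00, S 2.01 → C3H4O2S2
Empirical-formula mass = 136.20 g/mol
n = 272 / 136.20 = 2.00 ≈ 2
Molecular formula = (C3H4O2S2)×2 = C6H8O4S4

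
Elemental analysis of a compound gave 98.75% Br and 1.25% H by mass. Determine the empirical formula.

Assume 100 g: 98.75 g Br, 1.25 g H.
Br: 98.75 g ÷ 79.90 g/mol = 1.236 mol
H: 1.25 g ÷ 1.008 g/mol = 1.24 mol
Smallest is Br at 1.236 mol; normalising gives Br 1.000, H 1.003
≈ 1:1 → BrH

BrH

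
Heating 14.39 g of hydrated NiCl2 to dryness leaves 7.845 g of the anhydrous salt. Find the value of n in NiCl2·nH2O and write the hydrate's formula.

Mass of water lost = 14.39 − 7.845 = 6.545 g → 6.545 / 18.02 = 0.3632 mol H2O
Molar mass of NiCl2 = 129.59 g/mol → mol NiCl2 = 7.845 / 129.59 = 0.06054
n = 0.3632 / 0.06054 = 6.00 ≈ 6 → NiCl2·6H2O

NiCl2·6H2O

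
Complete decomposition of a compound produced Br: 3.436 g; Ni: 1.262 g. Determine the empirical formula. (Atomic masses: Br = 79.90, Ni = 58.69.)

Br: 3.436 g ÷ 79.90 g/mol = 0.043 mol
Ni: 1.262 g ÷ 58.69 g/mol = 0.0215 mol
Divide by the smallest (0.0215 mol Ni): Br 2.000, Ni 1.000
→ Br2Ni

Br2Ni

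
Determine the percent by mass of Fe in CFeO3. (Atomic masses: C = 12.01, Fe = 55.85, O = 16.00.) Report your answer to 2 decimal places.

48.20%

Molar mass = 1(12.01) + 1(55.85) + 3(16.00) = 115.860 g/mol
Mass of Fe per mole = 1 × 55.85 = 55.850 g
% Fe = 55.850 / 115.860 × 100 = 48.20%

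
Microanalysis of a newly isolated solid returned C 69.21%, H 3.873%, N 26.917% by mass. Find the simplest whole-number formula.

C3H2N

Assume 100 g: 69.21 g C, 3.873 g H, 26.917 g N.
C: 69.21 g ÷ 12.01 g/mol = 5.763 mol
H: 3.873 g ÷ 1.008 g/mol = 3.842 mol
N: 26.917 g ÷ 14.01 g/mol = 1.921 mol
Divide by the smallest (1.921 mol N): C 2.999, H 2.000, N 1.000
≈ 3:2:1 → C3H2N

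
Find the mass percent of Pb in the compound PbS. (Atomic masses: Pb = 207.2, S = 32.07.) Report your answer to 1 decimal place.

86.6%

Molar mass = 1(207.2) + 1(32.07) = 239.270 g/mol
Mass of Pb per mole = 1 × 207.2 = 207.200 g
% Pb = 207.200 / 239.270 × 100 = 86.6%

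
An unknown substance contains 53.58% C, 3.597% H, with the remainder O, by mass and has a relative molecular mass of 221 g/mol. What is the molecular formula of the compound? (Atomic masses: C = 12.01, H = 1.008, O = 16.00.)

Assume 100 g: 53.58 g C, 3.597 g H, 42.823 g O.
C: 53.58 g ÷ 12.01 g/mol = 4.461 mol
H: 3.597 g ÷ 1.008 g/mol = 3.568 mol
O: 42.823 g ÷ 16.00 g/mol = 2.676 mol
Divide by the smallest (2.676 mol O): C 1.667, H 1.333, O 1.000
×3: C 5.00, H 4.00, O 3.00 → C5H4O3
Empirical-formula mass = 112.08 g/mol
n = 221 / 112.08 = 1.97 ≈ 2
Molecular formula = (C5H4O3)×2 = C10H8O6

C10H8O6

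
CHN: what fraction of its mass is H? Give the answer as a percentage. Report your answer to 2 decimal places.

3.73%

Molar mass = 1(12.01) + 1(1.008) + 1(14.01) = 27.028 g/mol
Mass of H per mole = 1 × 1.008 = 1.008 g
% H = 1.008 / 27.028 × 100 = 3.73%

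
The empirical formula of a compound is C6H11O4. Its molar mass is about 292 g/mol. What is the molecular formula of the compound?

Empirical-formula mass = 147.15 g/mol
n = 292 / 147.15 = 1.98 ≈ 2
Molecular formula = (C6H11O4)2 = C12H22O8

C12H22O8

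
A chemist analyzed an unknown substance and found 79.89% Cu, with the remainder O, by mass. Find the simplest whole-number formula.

Assume 100 g: 79.89 g Cu, 20.11 g O.
n(Cu) = 79.89/63.55 = 1.257, n(O) = 20.11/16.00 = 1.257
Smallest is O at 1.257 mol; normalising gives Cu 1.000, O 1.000
≈ 1:1 → CuO

CuO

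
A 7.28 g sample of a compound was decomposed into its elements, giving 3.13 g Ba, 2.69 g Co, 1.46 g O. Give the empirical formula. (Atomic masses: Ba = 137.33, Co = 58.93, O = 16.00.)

BaCo2O4

n(Ba) = 3.13/137.33 = 0.02279, n(Co) = 2.69/58.93 = 0.04565, n(O) = 1.46/16.00 = 0.09125
Smallest is Ba at 0.02279 mol; normalising gives Ba 1.000, Co 2.003, O 4.004
→ BaCo2O4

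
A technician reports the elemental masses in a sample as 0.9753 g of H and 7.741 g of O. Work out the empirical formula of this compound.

H2O

Moles — H: 0.9753 / 1.008 = 0.9676 mol; O: 7.741 / 16.00 = 0.4838 mol
Divide by the smallest (0.4838 mol O): H 2.000, O 1.000
→ H2O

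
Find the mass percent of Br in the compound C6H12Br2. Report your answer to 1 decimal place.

65.5%

Molar mass = 6(12.01) + 12(1.008) + 2(79.90) = 243.956 g/mol
Mass of Br per mole = 2 × 79.90 = 159.800 g
% Br = 159.800 / 243.956 × 100 = 65.5%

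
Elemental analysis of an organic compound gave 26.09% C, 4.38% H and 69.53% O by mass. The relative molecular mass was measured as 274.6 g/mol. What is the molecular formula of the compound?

C6H12O12

Assume 100 g: 26.09 g C, 4.38 g H, 69.53 g O.
n(C) = 26.09/12.01 = 2.172, n(H) = 4.38/1.008 = 4.345, n(O) = 69.53/16.00 = 4.346
Smallest is C at 2.172 mol; normalising gives C 1.000, H 2.000, O 2.000
→ CH2O2
Empirical-formula mass = 46.03 g/mol
n = 274.6 / 46.03 = 5.97 ≈ 6
Molecular formula = (CH2O2)×6 = C6H12O12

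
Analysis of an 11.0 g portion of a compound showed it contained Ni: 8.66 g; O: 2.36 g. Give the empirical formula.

n(Ni) = 8.66/58.69 = 0.1476, n(O) = 2.36/16.00 = 0.1475
Smallest is O at 0.1475 mol; normalising gives Ni 1.000, O 1.000
≈ 1:1 → NiO

NiO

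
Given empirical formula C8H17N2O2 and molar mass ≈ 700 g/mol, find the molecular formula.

C32H68N8O8

Empirical-formula mass = 173.24 g/mol
n = 700 / 173.24 = 4.04 ≈ 4
Molecular formula = (C8H17N2O2)4 = C32H68N8O8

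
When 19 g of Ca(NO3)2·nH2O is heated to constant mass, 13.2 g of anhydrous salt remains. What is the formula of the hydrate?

Ca(NO3)2·4H2O

Mass of water lost = 19 − 13.2 = 5.8 g → 5.8 / 18.02 = 0.3219 mol H2O
Molar mass of Ca(NO3)2 = 164.10 g/mol → mol Ca(NO3)2 = 13.2 / 164.10 = 0.08044
n = 0.3219 / 0.08044 = 4.00 ≈ 4 → Ca(NO3)2·4H2O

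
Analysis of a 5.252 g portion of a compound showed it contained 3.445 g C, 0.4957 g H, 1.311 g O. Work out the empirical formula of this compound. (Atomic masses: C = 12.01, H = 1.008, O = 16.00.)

C7H12O2

C: 3.445 g ÷ 12.01 g/mol = 0.2868 mol
H: 0.4957 g ÷ 1.008 g/mol = 0.4918 mol
O: 1.311 g ÷ 16.00 g/mol = 0.08194 mol
Divide by the smallest (0.08194 mol O): C 3.501, H 6.002, O 1.000
Scaling by 2: C 7.00, H 12.00, O 2.00 → C7H12O2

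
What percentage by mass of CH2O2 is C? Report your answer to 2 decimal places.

Molar mass = 1(12.01) + 2(1.008) + 2(16.00) = 46.026 g/mol
Mass of C per mole = 1 × 12.01 = 12.010 g
% C = 12.010 / 46.026 × 100 = 26.09%

26.09%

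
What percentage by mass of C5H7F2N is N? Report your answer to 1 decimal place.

Molar mass = 5(12.01) + 7(1.008) + 2(19.00) + 1(14.01) = 119.116 g/mol
Mass of N per mole = 1 × 14.01 = 14.010 g
% N = 14.010 / 119.116 × 100 = 11.8%

11.8%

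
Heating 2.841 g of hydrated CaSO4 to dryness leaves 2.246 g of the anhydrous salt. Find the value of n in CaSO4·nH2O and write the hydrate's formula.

CaSO4·2H2O

Mass of water lost = 2.841 − 2.246 = 0.595 g → 0.595 / 18.02 = 0.03302 mol H2O
Molar mass of CaSO4 = 136.15 g/mol → mol CaSO4 = 2.246 / 136.15 = 0.0165
n = 0.03302 / 0.0165 = 2.00 ≈ 2 → CaSO4·2H2O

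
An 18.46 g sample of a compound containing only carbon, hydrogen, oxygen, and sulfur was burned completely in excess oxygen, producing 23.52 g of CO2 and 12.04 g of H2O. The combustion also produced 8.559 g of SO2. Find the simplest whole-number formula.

C4H10O3S

mol C = 23.52 / 44.01 = 0.5344; mass C = 0.5344 × 12.01 = 6.418 g
mol H = 2 × (12.04 / 18.02) = 1.336; mass H = 1.336 × 1.008 = 1.347 g
mol S = 8.559 / 64.07 = 0.1336; mass S = 4.284 g
mass O = 18.46 − (12.05) = 6.410 g → mol O = 0.4007
Divide by the smallest (0.1336 mol S): C 4.001, H 10.003, O 2.999, S 1.000
→ C4H10O3S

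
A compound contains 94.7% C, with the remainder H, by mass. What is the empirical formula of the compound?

Assume 100 g: 94.7 g C, 5.3 g H.
Moles — C: 94.7 / 12.01 = 7.885 mol; H: 5.3 / 1.008 = 5.258 mol
Divide by the smallest (5.258 mol H): C 1.500, H 1.000
Scaling by 2: C 3.00, H 2.00 → C3H2

C3H2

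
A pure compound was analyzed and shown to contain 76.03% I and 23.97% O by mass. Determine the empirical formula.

Assume 100 g: 76.03 g I, 23.97 g O.
I: 76.03 g ÷ 126.90 g/mol = 0.5991 mol
O: 23.97 g ÷ 16.00 g/mol = 1.498 mol
Divide by the smallest (0.5991 mol I): I 1.000, O 2.500
Multiply by 2: I 2.00, O 5.00 → I2O5

I2O5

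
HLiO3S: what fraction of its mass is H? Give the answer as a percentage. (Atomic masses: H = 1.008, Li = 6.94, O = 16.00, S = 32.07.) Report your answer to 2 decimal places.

Molar mass = 1(1.008) + 1(6.94) + 3(16.00) + 1(32.07) = 88.018 g/mol
Mass of H per mole = 1 × 1.008 = 1.008 g
% H = 1.008 / 88.018 × 100 = 1.15%

1.15%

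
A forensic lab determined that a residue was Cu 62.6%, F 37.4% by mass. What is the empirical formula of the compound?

CuF2

Assume 100 g: 62.6 g Cu, 37.4 g F.
Moles — Cu: 62.6 / 63.55 = 0.9851 mol; F: 37.4 / 19.00 = 1.968 mol
Ratios (÷ 0.9851): Cu 1.000, F 1.998
≈ 1:2 → CuF2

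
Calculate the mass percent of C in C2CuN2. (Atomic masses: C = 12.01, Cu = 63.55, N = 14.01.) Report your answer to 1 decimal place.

20.8%

Molar mass = 2(12.01) + 1(63.55) + 2(14.01) = 115.590 g/mol
Mass of C per mole = 2 × 12.01 = 24.020 g
% C = 24.020 / 115.590 × 100 = 20.8%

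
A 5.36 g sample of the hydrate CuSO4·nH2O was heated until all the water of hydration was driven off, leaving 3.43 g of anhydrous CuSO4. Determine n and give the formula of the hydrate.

CuSO4·5H2O

Mass of water lost = 5.36 − 3.43 = 1.93 g → 1.93 / 18.02 = 0.1071 mol H2O
Molar mass of CuSO4 = 159.62 g/mol → mol CuSO4 = 3.43 / 159.62 = 0.02149
n = 0.1071 / 0.02149 = 4.98 ≈ 5 → CuSO4·5H2O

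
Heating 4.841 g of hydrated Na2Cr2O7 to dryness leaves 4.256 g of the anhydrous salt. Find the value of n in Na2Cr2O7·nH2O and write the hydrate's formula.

Mass of water lost = 4.841 − 4.256 = 0.585 g → 0.585 / 18.02 = 0.03246 mol H2O
Molar mass of Na2Cr2O7 = 261.98 g/mol → mol Na2Cr2O7 = 4.256 / 261.98 = 0.01625
n = 0.03246 / 0.01625 = 2.00 ≈ 2 → Na2Cr2O7·2H2O

Na2Cr2O7·2H2O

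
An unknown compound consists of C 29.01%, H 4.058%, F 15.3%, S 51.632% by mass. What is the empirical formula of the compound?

Assume 100 g: 29.01 g C, 4.058 g H, 15.3 g F, 51.632 g S.
Moles — C: 29.01 / 12.01 = 2.415 mol; H: 4.058 / 1.008 = 4.026 mol; F: 15.3 / 19.00 = 0.8053 mol; S: 51.632 / 32.07 = 1.61 mol
Ratios (÷ 0.8053): C 3.000, H 4.999, F 1.000, S 1.999
→ C3H5FS2

C3H5FS2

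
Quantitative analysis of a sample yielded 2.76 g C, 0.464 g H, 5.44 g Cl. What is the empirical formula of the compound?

Moles — C: 2.76 / 12.01 = 0.2298 mol; H: 0.464 / 1.008 = 0.4603 mol; Cl: 5.44 / 35.45 = 0.1535 mol
Ratios (÷ 0.1535): C 1.498, H 3.000, Cl 1.000
Scaling by 2: C 3.00, H 6.00, Cl 2.00 → C3H6Cl2

C3H6Cl2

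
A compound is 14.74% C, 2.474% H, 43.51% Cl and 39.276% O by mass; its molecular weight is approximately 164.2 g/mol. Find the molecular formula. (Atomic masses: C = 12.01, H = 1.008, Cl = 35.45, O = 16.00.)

C2H4Cl2O4

Assume 100 g: 14.74 g C, 2.474 g H, 43.51 g Cl, 39.276 g O.
n(C) = 14.74/12.01 = 1.227, n(H) = 2.474/1.008 = 2.454, n(Cl) = 43.51/35.45 = 1.227, n(O) = 39.276/16.00 = 2.455
Divide by the smallest (1.227 mol C): C 1.000, H 2.000, Cl 1.000, O 2.000
Ratio ≈ 1:2:1:2, so the empirical formula is CH2ClO2
Empirical-formula mass = 81.48 g/mol
n = 164.2 / 81.48 = 2.02 ≈ 2
Molecular formula = (CH2ClO2)×2 = C2H4Cl2O4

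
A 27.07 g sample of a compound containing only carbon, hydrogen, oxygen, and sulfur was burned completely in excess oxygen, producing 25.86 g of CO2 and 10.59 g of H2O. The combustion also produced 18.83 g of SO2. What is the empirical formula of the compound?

mol C = 25.86 / 44.01 = 0.5876; mass C = 0.5876 × 12.01 = 7.057 g
mol H = 2 × (10.59 / 18.02) = 1.175; mass H = 1.175 × 1.008 = 1.185 g
mol S = 18.83 / 64.07 = 0.2939; mass S = 9.425 g
mass O = 27.07 − (17.67) = 9.403 g → mol O = 0.5877
Divide by the smallest (0.2939 mol S): C 1.999, H 3.999, O 2.000, S 1.000
≈ 2:4:2:1 → C2H4O2S

C2H4O2S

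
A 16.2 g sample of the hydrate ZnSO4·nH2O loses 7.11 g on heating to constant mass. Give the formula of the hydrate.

ZnSO4·7H2O

Mass of anhydrous ZnSO4 = 16.2 − 7.11 = 9.09 g
mol H2O = 7.11 / 18.02 = 0.3946
Molar mass of ZnSO4 = 161.45 g/mol → mol ZnSO4 = 9.09 / 161.45 = 0.0563
n = 0.3946 / 0.0563 = 7.01 ≈ 7 → ZnSO4·7H2O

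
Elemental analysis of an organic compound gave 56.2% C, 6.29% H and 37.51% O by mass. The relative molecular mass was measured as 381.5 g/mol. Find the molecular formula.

C18H24O9

Assume 100 g: 56.2 g C, 6.29 g H, 37.51 g O.
Moles — C: 56.2 / 12.01 = 4.679 mol; H: 6.29 / 1.008 = 6.24 mol; O: 37.51 / 16.00 = 2.344 mol
Ratios (÷ 2.344): C 1.996, H 2.662, O 1.000
Multiply by 3: C 5.99, H 7.99, O 3.00 → C6H8O3
Empirical-formula mass = 128.12 g/mol
n = 381.5 / 128.12 = 2.98 ≈ 3
Molecular formula = (C6H8O3)×3 = C18H24O9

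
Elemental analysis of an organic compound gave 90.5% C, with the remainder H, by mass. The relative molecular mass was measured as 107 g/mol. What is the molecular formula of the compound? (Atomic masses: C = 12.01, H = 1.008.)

C8H10

Assume 100 g: 90.5 g C, 9.5 g H.
n(C) = 90.5/12.01 = 7.535, n(H) = 9.5/1.008 = 9.425
Ratios (÷ 7.535): C 1.000, H 1.251
Scaling by 4: C 4.00, H 5.00 → C4H5
Empirical-formula mass = 53.08 g/mol
n = 107 / 53.08 = 2.02 ≈ 2
Molecular formula = (C4H5)×2 = C8H10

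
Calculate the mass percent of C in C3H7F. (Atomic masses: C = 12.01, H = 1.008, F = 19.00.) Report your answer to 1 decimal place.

Molar mass = 3(12.01) + 7(1.008) + 1(19.00) = 62.086 g/mol
Mass of C per mole = 3 × 12.01 = 36.030 g
% C = 36.030 / 62.086 × 100 = 58.0%

58.0%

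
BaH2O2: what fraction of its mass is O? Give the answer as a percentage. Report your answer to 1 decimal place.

18.7%

Molar mass = 1(137.33) + 2(1.008) + 2(16.00) = 171.346 g/mol
Mass of O per mole = 2 × 16.00 = 32.000 g
% O = 32.000 / 171.346 × 100 = 18.7%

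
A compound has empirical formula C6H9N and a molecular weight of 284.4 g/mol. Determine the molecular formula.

Empirical-formula mass = 95.14 g/mol
n = 284.4 / 95.14 = 2.99 ≈ 3
Molecular formula = (C6H9N)3 = C18H27N3

C18H27N3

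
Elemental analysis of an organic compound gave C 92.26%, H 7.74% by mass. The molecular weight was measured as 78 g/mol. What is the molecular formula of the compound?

C6H6

Assume 100 g: 92.26 g C, 7.74 g H.
n(C) = 92.26/12.01 = 7.682, n(H) = 7.74/1.008 = 7.679
Ratios (÷ 7.679): C 1.000, H 1.000
Ratio ≈ 1:1, so the empirical formula is CH
Empirical-formula mass = 13.02 g/mol
n = 78 / 13.02 = 5.99 ≈ 6
Molecular formula = (CH)×6 = C6H6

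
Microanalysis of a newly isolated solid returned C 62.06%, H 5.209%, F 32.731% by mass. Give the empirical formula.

Assume 100 g: 62.06 g C, 5.209 g H, 32.731 g F.
C: 62.06 g ÷ 12.01 g/mol = 5.167 mol
H: 5.209 g ÷ 1.008 g/mol = 5.168 mol
F: 32.731 g ÷ 19.00 g/mol = 1.723 mol
Smallest is F at 1.723 mol; normalising gives C 3.000, H 3.000, F 1.000
Ratio ≈ 3:3:1, so the empirical formula is C3H3F

C3H3F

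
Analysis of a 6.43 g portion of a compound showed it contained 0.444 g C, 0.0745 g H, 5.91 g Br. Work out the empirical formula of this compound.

CH2Br2

Moles — C: 0.444 / 12.01 = 0.03697 mol; H: 0.0745 / 1.008 = 0.07391 mol; Br: 5.91 / 79.90 = 0.07397 mol
Divide by the smallest (0.03697 mol C): C 1.000, H 1.999, Br 2.001
Ratio ≈ 1:2:2, so the empirical formula is CH2Br2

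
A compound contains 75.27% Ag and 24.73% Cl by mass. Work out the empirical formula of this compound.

Assume 100 g: 75.27 g Ag, 24.73 g Cl.
n(Ag) = 75.27/107.87 = 0.6978, n(Cl) = 24.73/35.45 = 0.6976
Ratios (÷ 0.6976): Ag 1.000, Cl 1.000
≈ 1:1 → AgCl

AgCl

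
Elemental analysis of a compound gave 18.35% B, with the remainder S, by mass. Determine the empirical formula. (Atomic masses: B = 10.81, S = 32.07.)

Assume 100 g: 18.35 g B, 81.65 g S.
B: 18.35 g ÷ 10.81 g/mol = 1.698 mol
S: 81.65 g ÷ 32.07 g/mol = 2.546 mol
Smallest is B at 1.698 mol; normalising gives B 1.000, S 1.500
Multiply by 2: B 2.00, S 3.00 → B2S3

B2S3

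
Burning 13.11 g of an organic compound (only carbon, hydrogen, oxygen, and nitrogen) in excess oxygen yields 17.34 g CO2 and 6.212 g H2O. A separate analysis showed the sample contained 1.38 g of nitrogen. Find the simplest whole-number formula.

C4H7NO4

mol C = 17.34 / 44.01 = 0.3940; mass C = 0.3940 × 12.01 = 4.732 g
mol H = 2 × (6.212 / 18.02) = 0.6895; mass H = 0.6895 × 1.008 = 0.6950 g
mol N = 1.38 / 14.01 = 0.09850
mass O = 13.11 − (6.807) = 6.303 g → mol O = 0.3939
Divide by the smallest (0.0985 mol N): C 4.000, H 6.999, N 1.000, O 3.999
Ratio ≈ 4:7:1:4, so the empirical formula is C4H7NO4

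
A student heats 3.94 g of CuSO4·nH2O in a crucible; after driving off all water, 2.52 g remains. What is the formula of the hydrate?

Mass of water lost = 3.94 − 2.52 = 1.42 g → 1.42 / 18.02 = 0.0788 mol H2O
Molar mass of CuSO4 = 159.62 g/mol → mol CuSO4 = 2.52 / 159.62 = 0.01579
n = 0.0788 / 0.01579 = 4.99 ≈ 5 → CuSO4·5H2O

CuSO4·5H2O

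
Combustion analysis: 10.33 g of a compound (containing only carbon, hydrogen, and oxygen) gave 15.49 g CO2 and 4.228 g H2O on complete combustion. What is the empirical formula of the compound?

C3H4O3

mol C = 15.49 / 44.01 = 0.3520; mass C = 0.3520 × 12.01 = 4.227 g
mol H = 2 × (4.228 / 18.02) = 0.4693; mass H = 0.4693 × 1.008 = 0.4730 g
mass O = 10.33 − (4.700) = 5.630 g → mol O = 0.3519
Smallest is O at 0.3519 mol; normalising gives C 1.000, H 1.334, O 1.000
Multiply by 3: C 3.00, H 4.00, O 3.00 → C3H4O3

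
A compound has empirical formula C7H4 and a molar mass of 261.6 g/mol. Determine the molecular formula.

C21H12

Empirical-formula mass = 88.10 g/mol
n = 261.6 / 88.10 = 2.97 ≈ 3
Molecular formula = (C7H4)3 = C21H12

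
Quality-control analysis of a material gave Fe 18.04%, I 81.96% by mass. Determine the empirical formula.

Assume 100 g: 18.04 g Fe, 81.96 g I.
n(Fe) = 18.04/55.85 = 0.323, n(I) = 81.96/126.90 = 0.6459
Divide by the smallest (0.323 mol Fe): Fe 1.000, I 2.000
Ratio ≈ 1:2, so the empirical formula is FeI2

FeI2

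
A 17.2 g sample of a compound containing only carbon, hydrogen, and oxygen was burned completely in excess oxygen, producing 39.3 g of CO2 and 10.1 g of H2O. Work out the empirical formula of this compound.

C8H10O3

mol C = 39.3 / 44.01 = 0.8930; mass C = 0.8930 × 12.01 = 10.72 g
mol H = 2 × (10.1 / 18.02) = 1.121; mass H = 1.121 × 1.008 = 1.130 g
mass O = 17.2 − (11.85) = 5.345 g → mol O = 0.3341
Ratios (÷ 0.3341): C 2.673, H 3.355, O 1.000
Scaling by 3: C 8.02, H 10.07, O 3.00 → C8H10O3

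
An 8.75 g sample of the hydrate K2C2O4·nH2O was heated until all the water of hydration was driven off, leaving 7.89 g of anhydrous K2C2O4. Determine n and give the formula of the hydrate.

K2C2O4·H2O

Mass of water lost = 8.75 − 7.89 = 0.86 g → 0.86 / 18.02 = 0.04772 mol H2O
Molar mass of K2C2O4 = 166.22 g/mol → mol K2C2O4 = 7.89 / 166.22 = 0.04747
n = 0.04772 / 0.04747 = 1.01 ≈ 1 → K2C2O4·H2O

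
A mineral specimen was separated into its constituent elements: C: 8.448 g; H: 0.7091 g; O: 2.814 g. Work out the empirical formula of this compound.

C4H4O

Moles — C: 8.448 / 12.01 = 0.7034 mol; H: 0.7091 / 1.008 = 0.7035 mol; O: 2.814 / 16.00 = 0.1759 mol
Ratios (÷ 0.1759): C 4.000, H 4.000, O 1.000
≈ 4:4:1 → C4H4O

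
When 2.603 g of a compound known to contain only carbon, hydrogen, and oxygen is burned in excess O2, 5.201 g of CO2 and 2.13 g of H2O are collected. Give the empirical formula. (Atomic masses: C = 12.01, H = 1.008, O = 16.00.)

mol C = 5.201 / 44.01 = 0.1182; mass C = 0.1182 × 12.01 = 1.419 g
mol H = 2 × (2.13 / 18.02) = 0.2364; mass H = 0.2364 × 1.008 = 0.2383 g
mass O = 2.603 − (1.658) = 0.9454 g → mol O = 0.05909
Ratios (÷ 0.05909): C 2.000, H 4.001, O 1.000
Ratio ≈ 2:4:1, so the empirical formula is C2H4O

C2H4O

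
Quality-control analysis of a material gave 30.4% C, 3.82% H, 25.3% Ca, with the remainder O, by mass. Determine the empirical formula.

C4H6CaO4

Assume 100 g: 30.4 g C, 3.82 g H, 25.3 g Ca, 40.48 g O.
n(C) = 30.4/12.01 = 2.531, n(H) = 3.82/1.008 = 3.79, n(Ca) = 25.3/40.08 = 0.6312, n(O) = 40.48/16.00 = 2.53
Smallest is Ca at 0.6312 mol; normalising gives C 4.010, H 6.004, Ca 1.000, O 4.008
Ratio ≈ 4:6:1:4, so the empirical formula is C4H6CaO4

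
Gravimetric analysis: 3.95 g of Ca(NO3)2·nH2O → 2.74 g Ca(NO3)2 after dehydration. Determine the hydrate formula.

Mass of water lost = 3.95 − 2.74 = 1.21 g → 1.21 / 18.02 = 0.06715 mol H2O
Molar mass of Ca(NO3)2 = 164.10 g/mol → mol Ca(NO3)2 = 2.74 / 164.10 = 0.0167
n = 0.06715 / 0.0167 = 4.02 ≈ 4 → Ca(NO3)2·4H2O

Ca(NO3)2·4H2O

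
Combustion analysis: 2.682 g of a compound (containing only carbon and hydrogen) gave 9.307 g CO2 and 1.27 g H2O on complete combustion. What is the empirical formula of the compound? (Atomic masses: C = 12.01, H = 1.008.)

mol C = 9.307 / 44.01 = 0.2115; mass C = 0.2115 × 12.01 = 2.540 g
mol H = 2 × (1.27 / 18.02) = 0.1410; mass H = 0.1410 × 1.008 = 0.1421 g
Smallest is H at 0.141 mol; normalising gives C 1.500, H 1.000
×2: C 3.00, H 2.00 → C3H2

C3H2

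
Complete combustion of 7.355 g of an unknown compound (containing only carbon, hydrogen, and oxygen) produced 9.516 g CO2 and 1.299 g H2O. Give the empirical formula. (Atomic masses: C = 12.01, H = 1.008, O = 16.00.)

mol C = 9.516 / 44.01 = 0.2162; mass C = 0.2162 × 12.01 = 2.597 g
mol H = 2 × (1.299 / 18.02) = 0.1442; mass H = 0.1442 × 1.008 = 0.1453 g
mass O = 7.355 − (2.742) = 4.613 g → mol O = 0.2883
Divide by the smallest (0.1442 mol H): C 1.500, H 1.000, O 2.000
×2: C 3.00, H 2.00, O 4.00 → C3H2O4

C3H2O4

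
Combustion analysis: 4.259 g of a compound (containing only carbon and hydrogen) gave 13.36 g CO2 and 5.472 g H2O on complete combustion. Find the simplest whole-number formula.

CH2

mol C = 13.36 / 44.01 = 0.3036; mass C = 0.3036 × 12.01 = 3.646 g
mol H = 2 × (5.472 / 18.02) = 0.6073; mass H = 0.6073 × 1.008 = 0.6122 g
Smallest is C at 0.3036 mol; normalising gives C 1.000, H 2.001
→ CH2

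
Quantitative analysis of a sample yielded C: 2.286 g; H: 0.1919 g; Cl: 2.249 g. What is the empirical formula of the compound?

n(C) = 2.286/12.01 = 0.1903, n(H) = 0.1919/1.008 = 0.1904, n(Cl) = 2.249/35.45 = 0.06344
Smallest is Cl at 0.06344 mol; normalising gives C 3.000, H 3.001, Cl 1.000
→ C3H3Cl

C3H3Cl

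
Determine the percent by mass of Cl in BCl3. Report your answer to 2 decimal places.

Molar mass = 1(10.81) + 3(35.45) = 117.160 g/mol
Mass of Cl per mole = 3 × 35.45 = 106.350 g
% Cl = 106.350 / 117.160 × 100 = 90.77%

90.77%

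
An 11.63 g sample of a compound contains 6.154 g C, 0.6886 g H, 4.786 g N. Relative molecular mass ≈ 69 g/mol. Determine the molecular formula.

C3H4N2

n(C) = 6.154/12.01 = 0.5124, n(H) = 0.6886/1.008 = 0.6831, n(N) = 4.786/14.01 = 0.3416
Smallest is N at 0.3416 mol; normalising gives C 1.500, H 2.000, N 1.000
Scaling by 2: C 3.00, H 4.00, N 2.00 → C3H4N2
Empirical-formula mass = 68.08 g/mol
n = 69 / 68.08 = 1.01 ≈ 1
Molecular formula = empirical formula = C3H4N2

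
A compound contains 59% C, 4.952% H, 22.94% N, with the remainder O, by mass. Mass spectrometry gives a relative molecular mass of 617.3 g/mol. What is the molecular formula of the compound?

Assume 100 g: 59 g C, 4.952 g H, 22.94 g N, 13.108 g O.
n(C) = 59/12.01 = 4.913, n(H) = 4.952/1.008 = 4.913, n(N) = 22.94/14.01 = 1.637, n(O) = 13.108/16.00 = 0.8193
Smallest is O at 0.8193 mol; normalising gives C 5.996, H 5.997, N 1.999, O 1.000
Ratio ≈ 6:6:2:1, so the empirical formula is C6H6N2O
Empirical-formula mass = 122.13 g/mol
n = 617.3 / 122.13 = 5.05 ≈ 5
Molecular formula = (C6H6N2O)×5 = C30H30N10O5

C30H30N10O5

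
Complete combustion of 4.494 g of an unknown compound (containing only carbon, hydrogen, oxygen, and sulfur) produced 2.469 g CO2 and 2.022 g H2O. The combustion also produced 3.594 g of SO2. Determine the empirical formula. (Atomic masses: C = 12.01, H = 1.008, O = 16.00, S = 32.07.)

mol C = 2.469 / 44.01 = 0.05610; mass C = 0.05610 × 12.01 = 0.6738 g
mol H = 2 × (2.022 / 18.02) = 0.2244; mass H = 0.2244 × 1.008 = 0.2262 g
mol S = 3.594 / 64.07 = 0.05609; mass S = 1.799 g
mass O = 4.494 − (2.699) = 1.795 g → mol O = 0.1122
Divide by the smallest (0.05609 mol S): C 1.000, H 4.001, O 2.000, S 1.000
Ratio ≈ 1:4:2:1, so the empirical formula is CH4O2S

CH4O2S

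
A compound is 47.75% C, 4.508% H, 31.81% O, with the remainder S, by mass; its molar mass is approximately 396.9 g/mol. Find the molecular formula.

Assume 100 g: 47.75 g C, 4.508 g H, 31.81 g O, 15.932 g S.
n(C) = 47.75/12.01 = 3.976, n(H) = 4.508/1.008 = 4.472, n(O) = 31.81/16.00 = 1.988, n(S) = 15.932/32.07 = 0.4968
Ratios (÷ 0.4968): C 8.003, H 9.002, O 4.002, S 1.000
→ C8H9O4S
Empirical-formula mass = 201.22 g/mol
n = 396.9 / 201.22 = 1.97 ≈ 2
Molecular formula = (C8H9O4S)×2 = C16H18O8S2

C16H18O8S2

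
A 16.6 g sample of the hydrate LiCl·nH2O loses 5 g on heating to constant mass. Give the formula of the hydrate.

LiCl·H2O

Mass of anhydrous LiCl = 16.6 − 5 = 11.6 g
mol H2O = 5 / 18.02 = 0.2775
Molar mass of LiCl = 42.39 g/mol → mol LiCl = 11.6 / 42.39 = 0.2736
n = 0.2775 / 0.2736 = 1.01 ≈ 1 → LiCl·H2O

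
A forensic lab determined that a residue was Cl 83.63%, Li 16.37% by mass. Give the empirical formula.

Assume 100 g: 83.63 g Cl, 16.37 g Li.
n(Cl) = 83.63/35.45 = 2.359, n(Li) = 16.37/6.94 = 2.359
Divide by the smallest (2.359 mol Li): Cl 1.000, Li 1.000
Ratio ≈ 1:1, so the empirical formula is ClLi

ClLi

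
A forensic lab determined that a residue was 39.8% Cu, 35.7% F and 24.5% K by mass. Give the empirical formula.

CuF3K

Assume 100 g: 39.8 g Cu, 35.7 g F, 24.5 g K.
Moles — Cu: 39.8 / 63.55 = 0.6263 mol; F: 35.7 / 19.00 = 1.879 mol; K: 24.5 / 39.10 = 0.6266 mol
Smallest is Cu at 0.6263 mol; normalising gives Cu 1.000, F 3.000, K 1.001
≈ 1:3:1 → CuF3K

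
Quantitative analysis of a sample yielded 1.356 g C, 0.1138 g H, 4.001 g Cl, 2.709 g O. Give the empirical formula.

n(C) = 1.356/12.01 = 0.1129, n(H) = 0.1138/1.008 = 0.1129, n(Cl) = 4.001/35.45 = 0.1129, n(O) = 2.709/16.00 = 0.1693
Ratios (÷ 0.1129): C 1.000, H 1.000, Cl 1.000, O 1.500
Multiply by 2: C 2.00, H 2.00, Cl 2.00, O 3.00 → C2H2Cl2O3

C2H2Cl2O3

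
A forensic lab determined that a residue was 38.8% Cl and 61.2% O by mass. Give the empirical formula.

Cl2O7

Assume 100 g: 38.8 g Cl, 61.2 g O.
Moles — Cl: 38.8 / 35.45 = 1.094 mol; O: 61.2 / 16.00 = 3.825 mol
Smallest is Cl at 1.094 mol; normalising gives Cl 1.000, O 3.495
×2: Cl 2.00, O 6.99 → Cl2O7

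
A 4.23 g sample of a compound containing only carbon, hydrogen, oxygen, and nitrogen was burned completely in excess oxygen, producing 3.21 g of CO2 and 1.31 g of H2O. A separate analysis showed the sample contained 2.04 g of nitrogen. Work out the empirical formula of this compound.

mol C = 3.21 / 44.01 = 0.07294; mass C = 0.07294 × 12.01 = 0.8760 g
mol H = 2 × (1.31 / 18.02) = 0.1454; mass H = 0.1454 × 1.008 = 0.1466 g
mol N = 2.04 / 14.01 = 0.1456
mass O = 4.23 − (3.063) = 1.167 g → mol O = 0.07297
Smallest is C at 0.07294 mol; normalising gives C 1.000, H 1.993, N 1.996, O 1.000
Ratio ≈ 1:2:2:1, so the empirical formula is CH2N2O

CH2N2O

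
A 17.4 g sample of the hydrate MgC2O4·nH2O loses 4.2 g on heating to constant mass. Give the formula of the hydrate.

Mass of anhydrous MgC2O4 = 17.4 − 4.2 = 13.2 g
mol H2O = 4.2 / 18.02 = 0.2331
Molar mass of MgC2O4 = 112.33 g/mol → mol MgC2O4 = 13.2 / 112.33 = 0.1175
n = 0.2331 / 0.1175 = 1.98 ≈ 2 → MgC2O4·2H2O

MgC2O4·2H2O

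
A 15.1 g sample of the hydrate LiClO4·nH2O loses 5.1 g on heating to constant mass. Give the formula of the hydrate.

LiClO4·3H2O

Mass of anhydrous LiClO4 = 15.1 − 5.1 = 10 g
mol H2O = 5.1 / 18.02 = 0.283
Molar mass of LiClO4 = 106.39 g/mol → mol LiClO4 = 10 / 106.39 = 0.09399
n = 0.283 / 0.09399 = 3.01 ≈ 3 → LiClO4·3H2O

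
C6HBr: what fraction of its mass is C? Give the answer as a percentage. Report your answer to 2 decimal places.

Molar mass = 6(12.01) + 1(1.008) + 1(79.90) = 152.968 g/mol
Mass of C per mole = 6 × 12.01 = 72.060 g
% C = 72.060 / 152.968 × 100 = 47.11%

47.11%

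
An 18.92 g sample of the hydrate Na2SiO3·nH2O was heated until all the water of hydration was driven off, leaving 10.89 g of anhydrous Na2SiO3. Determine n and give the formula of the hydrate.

Mass of water lost = 18.92 − 10.89 = 8.03 g → 8.03 / 18.02 = 0.4456 mol H2O
Molar mass of Na2SiO3 = 122.07 g/mol → mol Na2SiO3 = 10.89 / 122.07 = 0.08921
n = 0.4456 / 0.08921 = 5.00 ≈ 5 → Na2SiO3·5H2O

Na2SiO3·5H2O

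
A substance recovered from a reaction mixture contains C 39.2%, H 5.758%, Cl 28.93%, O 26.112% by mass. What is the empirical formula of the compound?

C4H7ClO2

Assume 100 g: 39.2 g C, 5.758 g H, 28.93 g Cl, 26.112 g O.
n(C) = 39.2/12.01 = 3.264, n(H) = 5.758/1.008 = 5.712, n(Cl) = 28.93/35.45 = 0.8161, n(O) = 26.112/16.00 = 1.632
Divide by the smallest (0.8161 mol Cl): C 4.000, H 7.000, Cl 1.000, O 2.000
Ratio ≈ 4:7:1:2, so the empirical formula is C4H7ClO2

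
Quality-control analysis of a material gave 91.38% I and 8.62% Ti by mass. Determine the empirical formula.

Assume 100 g: 91.38 g I, 8.62 g Ti.
I: 91.38 g ÷ 126.90 g/mol = 0.7201 mol
Ti: 8.62 g ÷ 47.87 g/mol = 0.1801 mol
Smallest is Ti at 0.1801 mol; normalising gives I 3.999, Ti 1.000
Ratio ≈ 4:1, so the empirical formula is I4Ti

I4Ti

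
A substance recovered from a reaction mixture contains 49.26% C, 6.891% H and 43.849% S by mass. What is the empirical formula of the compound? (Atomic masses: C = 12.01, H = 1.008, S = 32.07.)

C3H5S

Assume 100 g: 49.26 g C, 6.891 g H, 43.849 g S.
C: 49.26 g ÷ 12.01 g/mol = 4.102 mol
H: 6.891 g ÷ 1.008 g/mol = 6.836 mol
S: 43.849 g ÷ 32.07 g/mol = 1.367 mol
Smallest is S at 1.367 mol; normalising gives C 3.000, H 5.000, S 1.000
≈ 3:5:1 → C3H5S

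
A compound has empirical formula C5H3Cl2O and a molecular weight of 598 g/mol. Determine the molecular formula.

Empirical-formula mass = 149.97 g/mol
n = 598 / 149.97 = 3.99 ≈ 4
Molecular formula = (C5H3Cl2O)4 = C20H12Cl8O4

C20H12Cl8O4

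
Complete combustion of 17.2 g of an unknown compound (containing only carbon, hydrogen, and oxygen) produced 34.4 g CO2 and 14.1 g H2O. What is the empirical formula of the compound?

C2H4O

mol C = 34.4 / 44.01 = 0.7816; mass C = 0.7816 × 12.01 = 9.388 g
mol H = 2 × (14.1 / 18.02) = 1.565; mass H = 1.565 × 1.008 = 1.577 g
mass O = 17.2 − (10.96) = 6.235 g → mol O = 0.3897
Ratios (÷ 0.3897): C 2.006, H 4.016, O 1.000
→ C2H4O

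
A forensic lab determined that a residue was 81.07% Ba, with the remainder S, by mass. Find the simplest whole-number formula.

Assume 100 g: 81.07 g Ba, 18.93 g S.
Moles — Ba: 81.07 / 137.33 = 0.5903 mol; S: 18.93 / 32.07 = 0.5903 mol
Ratios (÷ 0.5903): Ba 1.000, S 1.000
Ratio ≈ 1:1, so the empirical formula is BaS

BaS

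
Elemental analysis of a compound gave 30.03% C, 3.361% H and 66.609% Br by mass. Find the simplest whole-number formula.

C3H4Br

Assume 100 g: 30.03 g C, 3.361 g H, 66.609 g Br.
n(C) = 30.03/12.01 = 2.5, n(H) = 3.361/1.008 = 3.334, n(Br) = 66.609/79.90 = 0.8337
Ratios (÷ 0.8337): C 2.999, H 4.000, Br 1.000
→ C3H4Br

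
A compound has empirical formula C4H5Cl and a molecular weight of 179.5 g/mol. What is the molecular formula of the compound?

C8H10Cl2

Empirical-formula mass = 88.53 g/mol
n = 179.5 / 88.53 = 2.03 ≈ 2
Molecular formula = (C4H5Cl)2 = C8H10Cl2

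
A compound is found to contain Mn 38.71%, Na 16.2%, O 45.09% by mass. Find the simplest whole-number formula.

MnNaO4

Assume 100 g: 38.71 g Mn, 16.2 g Na, 45.09 g O.
Moles — Mn: 38.71 / 54.94 = 0.7046 mol; Na: 16.2 / 22.99 = 0.7047 mol; O: 45.09 / 16.00 = 2.818 mol
Divide by the smallest (0.7046 mol Mn): Mn 1.000, Na 1.000, O 4.000
≈ 1:1:4 → MnNaO4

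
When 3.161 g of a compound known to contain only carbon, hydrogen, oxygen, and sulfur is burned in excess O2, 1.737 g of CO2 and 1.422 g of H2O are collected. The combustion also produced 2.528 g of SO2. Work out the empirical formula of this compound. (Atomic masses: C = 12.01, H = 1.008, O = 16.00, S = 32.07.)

CH4O2S

mol C = 1.737 / 44.01 = 0.03947; mass C = 0.03947 × 12.01 = 0.4740 g
mol H = 2 × (1.422 / 18.02) = 0.1578; mass H = 0.1578 × 1.008 = 0.1591 g
mol S = 2.528 / 64.07 = 0.03946; mass S = 1.265 g
mass O = 3.161 − (1.898) = 1.263 g → mol O = 0.07891
Ratios (÷ 0.03946): C 1.000, H 4.000, O 2.000, S 1.000
Ratio ≈ 1:4:2:1, so the empirical formula is CH4O2S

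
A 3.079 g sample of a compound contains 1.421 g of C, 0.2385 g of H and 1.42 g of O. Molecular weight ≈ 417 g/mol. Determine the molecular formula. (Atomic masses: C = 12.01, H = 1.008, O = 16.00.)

Moles — C: 1.421 / 12.01 = 0.1183 mol; H: 0.2385 / 1.008 = 0.2366 mol; O: 1.42 / 16.00 = 0.08875 mol
Smallest is O at 0.08875 mol; normalising gives C 1.333, H 2.666, O 1.000
Scaling by 3: C 4.00, H 8.00, O 3.00 → C4H8O3
Empirical-formula mass = 104.10 g/mol
n = 417 / 104.10 = 4.01 ≈ 4
Molecular formula = (C4H8O3)×4 = C16H32O12

C16H32O12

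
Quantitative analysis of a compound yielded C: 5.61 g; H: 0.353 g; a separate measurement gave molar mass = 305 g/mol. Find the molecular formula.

C24H18

Moles — C: 5.61 / 12.01 = 0.4671 mol; H: 0.353 / 1.008 = 0.3502 mol
Divide by the smallest (0.3502 mol H): C 1.334, H 1.000
Multiply by 3: C 4.00, H 3.00 → C4H3
Empirical-formula mass = 51.06 g/mol
n = 305 / 51.06 = 5.97 ≈ 6
Molecular formula = (C4H3)×6 = C24H18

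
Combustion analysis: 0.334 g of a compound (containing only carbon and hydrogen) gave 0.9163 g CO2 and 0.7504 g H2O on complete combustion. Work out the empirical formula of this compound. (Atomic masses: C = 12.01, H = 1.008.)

CH4

mol C = 0.9163 / 44.01 = 0.02082; mass C = 0.02082 × 12.01 = 0.2501 g
mol H = 2 × (0.7504 / 18.02) = 0.08329; mass H = 0.08329 × 1.008 = 0.08395 g
Divide by the smallest (0.02082 mol C): C 1.000, H 4.000
≈ 1:4 → CH4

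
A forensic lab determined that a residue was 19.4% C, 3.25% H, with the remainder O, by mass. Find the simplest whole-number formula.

Assume 100 g: 19.4 g C, 3.25 g H, 77.35 g O.
n(C) = 19.4/12.01 = 1.615, n(H) = 3.25/1.008 = 3.224, n(O) = 77.35/16.00 = 4.834
Divide by the smallest (1.615 mol C): C 1.000, H 1.996, O 2.993
Ratio ≈ 1:2:3, so the empirical formula is CH2O3

CH2O3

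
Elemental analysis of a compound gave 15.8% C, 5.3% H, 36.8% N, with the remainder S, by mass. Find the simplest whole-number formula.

CH4N2S

Assume 100 g: 15.8 g C, 5.3 g H, 36.8 g N, 42.1 g S.
Moles — C: 15.8 / 12.01 = 1.316 mol; H: 5.3 / 1.008 = 5.258 mol; N: 36.8 / 14.01 = 2.627 mol; S: 42.1 / 32.07 = 1.313 mol
Smallest is S at 1.313 mol; normalising gives C 1.002, H 4.005, N 2.001, S 1.000
→ CH4N2S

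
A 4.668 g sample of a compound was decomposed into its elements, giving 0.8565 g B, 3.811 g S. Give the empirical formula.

Moles — B: 0.8565 / 10.81 = 0.07923 mol; S: 3.811 / 32.07 = 0.1188 mol
Divide by the smallest (0.07923 mol B): B 1.000, S 1.500
Multiply by 2: B 2.00, S 3.00 → B2S3

B2S3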